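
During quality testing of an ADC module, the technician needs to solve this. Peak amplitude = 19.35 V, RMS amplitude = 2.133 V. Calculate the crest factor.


Crest factor is the ratio of peak to RMS:
CF = V_peak / V_rms
   = 19.35 / 2.133
   = 9.0717

9.0717


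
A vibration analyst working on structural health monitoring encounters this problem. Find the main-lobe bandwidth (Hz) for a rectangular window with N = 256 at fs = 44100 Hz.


Main lobe width for a rectangular window:
Width = 2 * fs / N
      = 2 * 44100 / 256
      = 88200 / 256
      = 344.531 Hz

344.531 Hz


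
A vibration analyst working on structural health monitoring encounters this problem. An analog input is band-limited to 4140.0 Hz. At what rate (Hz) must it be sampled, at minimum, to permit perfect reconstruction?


The Nyquist rate is twice the maximum frequency component.
fs_min = 2 * fmax
      = 2 * 4140.0
      = 8280.0 Hz

8280.0


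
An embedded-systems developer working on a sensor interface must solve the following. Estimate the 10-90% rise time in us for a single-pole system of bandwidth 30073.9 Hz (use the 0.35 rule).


Rise time from bandwidth relationship:
tr = 0.35 / BW
   = 0.35 / 30073.9
   = 1.16379984e-05 s
   = 11.638 us

11.638 us


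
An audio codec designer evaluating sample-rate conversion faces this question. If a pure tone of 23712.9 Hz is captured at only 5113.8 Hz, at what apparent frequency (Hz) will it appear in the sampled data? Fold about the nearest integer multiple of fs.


Compute the nearest integer multiple of fs to the signal:
n = round(23712.9 / 5113.8) = 5
f_alias = |23712.9 - 5 * 5113.8|
        = |23712.9 - 25569.0|
        = 1856.1 Hz

1856.1


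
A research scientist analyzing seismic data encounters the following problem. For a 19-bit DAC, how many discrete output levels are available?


Number of quantization levels = 2^N
= 2^19
= 524288

524288


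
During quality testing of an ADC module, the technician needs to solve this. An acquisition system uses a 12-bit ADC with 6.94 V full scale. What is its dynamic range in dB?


Dynamic range from full-scale to LSB:
V_min = V_max / 2^bits = 6.94 / 2^12
DR = 20 * log10(V_max / V_min)
   = 20 * log10(2^12)
   = 20 * 12 * log10(2)
   = 72.25 dB

72.25 dB


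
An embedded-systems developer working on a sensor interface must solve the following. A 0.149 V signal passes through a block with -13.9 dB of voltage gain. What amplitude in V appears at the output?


Output voltage from dB gain:
V_out = V_in * 10^(gain_dB / 20)
      = 0.149 * 10^(-13.9 / 20)
      = 0.149 * 0.201837
      = 0.0301 V

0.0301 V


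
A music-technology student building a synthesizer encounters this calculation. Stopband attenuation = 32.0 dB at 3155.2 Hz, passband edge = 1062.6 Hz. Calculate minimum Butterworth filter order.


Butterworth filter order formula:
n = log10(10^(A/10) - 1) / (2 * log10(f_stop/f_pass))
10^(32.0/10) - 1 = 1583.8932
f_stop/f_pass = 3155.2 / 1062.6 = 2.9693
n = 3.3848 -> ceil = 4

4


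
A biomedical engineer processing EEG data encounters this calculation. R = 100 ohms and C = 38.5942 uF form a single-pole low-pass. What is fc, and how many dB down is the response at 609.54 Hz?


Step 1 — cutoff frequency:
fc = 1 / (2*pi*R*C)
C = 38.5942 uF = 3.85942e-05 F
fc = 1 / (2*pi*100*3.85942e-05)
   = 41.238 Hz

Step 2 — magnitude at f = 609.54 Hz:
|H(f)| = 1 / sqrt(1 + (f/fc)^2)
f/fc = 609.54 / 41.238 = 14.781027
|H| = 1 / sqrt(1 + 218.478759) = 0.0675
|H|_dB = 20*log10(0.0675) = -23.41 dB

fc = 41.238 Hz; |H(609.54 Hz)| = -23.41 dB


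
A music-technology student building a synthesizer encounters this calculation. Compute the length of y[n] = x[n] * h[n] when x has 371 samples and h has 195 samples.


Linear convolution output length:
L = N + M - 1
  = 371 + 195 - 1
  = 565 samples

565


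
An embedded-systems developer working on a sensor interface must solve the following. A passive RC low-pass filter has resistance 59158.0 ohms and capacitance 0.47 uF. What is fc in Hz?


Cutoff frequency of a first-order RC filter:
fc = 1 / (2 * pi * R * C)
C = 0.47 uF = 4.7e-07 F
fc = 1 / (2 * pi * 59158.0 * 4.7e-07)
   = 1 / 0.174699317909
   = 5.724121 Hz

5.724121 Hz


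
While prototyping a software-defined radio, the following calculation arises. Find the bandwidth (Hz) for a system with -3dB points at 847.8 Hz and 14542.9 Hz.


Bandwidth is the difference of -3dB frequencies:
BW = f_high - f_low
   = 14542.9 - 847.8
   = 13695.1 Hz

13695.1 Hz


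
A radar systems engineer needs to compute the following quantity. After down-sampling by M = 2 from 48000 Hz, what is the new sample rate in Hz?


Decimation reduces the sample rate:
fs_out = fs_in / M
       = 48000 / 2
       = 24000.0 Hz

24000.0 Hz


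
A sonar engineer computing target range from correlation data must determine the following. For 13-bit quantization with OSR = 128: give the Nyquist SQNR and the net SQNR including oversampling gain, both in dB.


Step 1 — baseline SQNR at Nyquist:
SQNR_base = 6.02*N + 1.76
          = 6.02*13 + 1.76
          = 80.02 dB

Step 2 — oversampling processing gain:
G = 10*log10(OSR) = 10*log10(128) = 21.07 dB

Step 3 — total:
SQNR_total = 80.02 + 21.07 = 101.09 dB

Base SQNR = 80.02 dB; oversampled SQNR = 101.09 dB


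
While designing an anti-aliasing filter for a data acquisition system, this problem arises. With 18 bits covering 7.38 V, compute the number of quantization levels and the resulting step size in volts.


Step 1 — number of quantization levels:
L = 2^N = 2^18 = 262144

Step 2 — LSB step size:
delta = Vfs / L
      = 7.38 / 262144
      = 2.815e-05 V

Levels = 262144; step size = 2.815e-05 V


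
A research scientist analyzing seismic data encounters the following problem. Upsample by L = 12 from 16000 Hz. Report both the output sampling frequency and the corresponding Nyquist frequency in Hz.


Step 1 — output sample rate after interpolation by L:
fs_out = L * fs_in = 12 * 16000 = 192000 Hz

Step 2 — Nyquist frequency of the output stream:
f_Nyq = fs_out / 2 = 192000 / 2 = 96000.0 Hz

fs_out = 192000 Hz; f_Nyquist = 96000.0 Hz


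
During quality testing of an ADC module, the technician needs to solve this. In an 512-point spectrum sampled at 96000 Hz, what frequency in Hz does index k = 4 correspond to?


Frequency of DFT bin k:
f_k = k * fs / N
    = 4 * 96000 / 512
    = 384000 / 512
    = 750.0 Hz

750.0 Hz


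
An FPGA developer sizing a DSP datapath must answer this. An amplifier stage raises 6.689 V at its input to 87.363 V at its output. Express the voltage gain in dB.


Voltage gain in dB:
G = 20 * log10(Vout / Vin)
  = 20 * log10(87.363 / 6.689)
  = 20 * log10(13.060697)
  = 20 * 1.115966
  = 22.32 dB

22.32 dB


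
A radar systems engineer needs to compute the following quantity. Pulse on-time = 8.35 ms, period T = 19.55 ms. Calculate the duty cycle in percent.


Duty cycle as a percentage:
DC = (t_on / T) * 100
   = (8.35 / 19.55) * 100
   = 0.42711 * 100
   = 42.71 %

42.71 %


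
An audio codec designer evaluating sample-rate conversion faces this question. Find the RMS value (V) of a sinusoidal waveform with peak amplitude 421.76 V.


RMS voltage for a sinusoidal waveform:
V_rms = V_peak / sqrt(2)
      = 421.76 / 1.414214
      = 298.229 V

298.229 V


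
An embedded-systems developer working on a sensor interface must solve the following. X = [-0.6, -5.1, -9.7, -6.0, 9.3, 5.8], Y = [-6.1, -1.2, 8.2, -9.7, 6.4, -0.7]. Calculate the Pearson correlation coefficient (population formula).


Pearson correlation coefficient (population):
r = cov(X,Y) / (std(X) * std(Y))
Mean X = -1.05, Mean Y = -0.5167
Cov(X,Y) = 6.774167
Std(X) = 6.707893, Std(Y) = 6.322293
r = 0.1597

0.1597


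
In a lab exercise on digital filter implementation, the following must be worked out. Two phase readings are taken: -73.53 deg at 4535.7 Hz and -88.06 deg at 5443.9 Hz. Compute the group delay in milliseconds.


Group delay from phase difference:
tau = -d(phi)/d(omega)
d(phi) = -14.53 deg = -0.253596 rad
d(omega) = 2*pi*(5443.9 - 4535.7) = 5706.3889 rad/s
tau = -(-0.253596) / 5706.3889
    = 0.0444 ms

0.0444 ms


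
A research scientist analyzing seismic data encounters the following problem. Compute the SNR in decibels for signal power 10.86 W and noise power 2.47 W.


SNR in decibels:
SNR = 10 * log10(Ps / Pn)
    = 10 * log10(10.86 / 2.47)
    = 10 * log10(4.3968)
    = 10 * 0.6431
    = 6.43 dB

6.43 dB


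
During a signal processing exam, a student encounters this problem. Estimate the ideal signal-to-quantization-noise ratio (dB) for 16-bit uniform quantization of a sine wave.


Theoretical SNR for a full-scale sinusoid:
SNR = 6.02 * N + 1.76
    = 6.02 * 16 + 1.76
    = 96.32 + 1.76
    = 98.08 dB

98.08 dB


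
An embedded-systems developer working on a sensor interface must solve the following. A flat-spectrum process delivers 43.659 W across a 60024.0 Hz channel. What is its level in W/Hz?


Power spectral density:
PSD = P / BW
    = 43.659 / 60024.0
    = 0.00072736 W/Hz

0.00072736 W/Hz


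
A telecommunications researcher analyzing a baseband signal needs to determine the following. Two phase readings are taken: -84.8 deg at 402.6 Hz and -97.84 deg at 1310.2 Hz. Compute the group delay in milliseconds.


Group delay from phase difference:
tau = -d(phi)/d(omega)
d(phi) = -13.04 deg = -0.227591 rad
d(omega) = 2*pi*(1310.2 - 402.6) = 5702.619 rad/s
tau = -(-0.227591) / 5702.619
    = 0.0399 ms

0.0399 ms


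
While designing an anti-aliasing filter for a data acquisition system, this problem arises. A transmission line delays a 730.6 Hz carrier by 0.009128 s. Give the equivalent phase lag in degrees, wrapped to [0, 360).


Phase shift from frequency and time delay:
phi = 360 * f * t_delay
    = 360 * 730.6 * 0.009128
    = 2400.81 degrees
    mod 360 = 240.81 degrees

240.81 degrees


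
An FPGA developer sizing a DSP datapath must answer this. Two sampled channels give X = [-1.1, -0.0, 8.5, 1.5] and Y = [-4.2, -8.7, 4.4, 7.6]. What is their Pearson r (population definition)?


Pearson correlation coefficient (population):
r = cov(X,Y) / (std(X) * std(Y))
Mean X = 2.225, Mean Y = -0.225
Cov(X,Y) = 13.855625
Std(X) = 3.738566, Std(Y) = 6.523946
r = 0.5681

0.5681


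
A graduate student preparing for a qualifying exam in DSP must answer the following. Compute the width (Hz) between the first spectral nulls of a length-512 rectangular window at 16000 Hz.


Main lobe width for a rectangular window:
Width = 2 * fs / N
      = 2 * 16000 / 512
      = 32000 / 512
      = 62.5 Hz

62.5 Hz


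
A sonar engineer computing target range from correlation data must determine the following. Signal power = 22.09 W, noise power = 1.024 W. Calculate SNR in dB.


SNR in decibels:
SNR = 10 * log10(Ps / Pn)
    = 10 * log10(22.09 / 1.024)
    = 10 * log10(21.5723)
    = 10 * 1.3339
    = 13.34 dB

13.34 dB


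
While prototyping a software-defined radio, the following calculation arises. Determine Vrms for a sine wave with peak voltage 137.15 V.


RMS voltage for a sinusoidal waveform:
V_rms = V_peak / sqrt(2)
      = 137.15 / 1.414214
      = 96.98 V

96.98 V


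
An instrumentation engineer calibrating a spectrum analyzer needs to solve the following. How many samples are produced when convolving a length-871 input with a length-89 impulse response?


Linear convolution output length:
L = N + M - 1
  = 871 + 89 - 1
  = 959 samples

959


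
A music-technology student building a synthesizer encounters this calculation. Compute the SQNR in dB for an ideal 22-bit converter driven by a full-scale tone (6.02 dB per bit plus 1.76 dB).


Theoretical SNR for a full-scale sinusoid:
SNR = 6.02 * N + 1.76
    = 6.02 * 22 + 1.76
    = 132.44 + 1.76
    = 134.2 dB

134.2 dB


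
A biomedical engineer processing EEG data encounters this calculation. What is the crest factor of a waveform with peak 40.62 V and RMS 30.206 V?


Crest factor is the ratio of peak to RMS:
CF = V_peak / V_rms
   = 40.62 / 30.206
   = 1.3448

1.3448


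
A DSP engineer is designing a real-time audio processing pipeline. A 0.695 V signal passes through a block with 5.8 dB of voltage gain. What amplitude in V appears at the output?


Output voltage from dB gain:
V_out = V_in * 10^(gain_dB / 20)
      = 0.695 * 10^(5.8 / 20)
      = 0.695 * 1.949845
      = 1.3551 V

1.3551 V


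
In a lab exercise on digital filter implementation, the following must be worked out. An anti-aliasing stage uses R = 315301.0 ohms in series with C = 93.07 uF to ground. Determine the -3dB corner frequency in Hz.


Cutoff frequency of a first-order RC filter:
fc = 1 / (2 * pi * R * C)
C = 93.07 uF = 9.307e-05 F
fc = 1 / (2 * pi * 315301.0 * 9.307e-05)
   = 1 / 184.38047540287
   = 0.005424 Hz

0.005424 Hz


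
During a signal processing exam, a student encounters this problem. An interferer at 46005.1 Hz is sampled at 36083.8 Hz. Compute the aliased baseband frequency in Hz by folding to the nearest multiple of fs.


Compute the nearest integer multiple of fs to the signal:
n = round(46005.1 / 36083.8) = 1
f_alias = |46005.1 - 1 * 36083.8|
        = |46005.1 - 36083.8|
        = 9921.3 Hz

9921.3


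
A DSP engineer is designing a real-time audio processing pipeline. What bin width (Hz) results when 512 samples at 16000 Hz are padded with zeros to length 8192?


Frequency resolution after zero-padding:
N_padded = 512 * 16 = 8192
df = fs / N_padded
   = 16000 / 8192
   = 1.9531 Hz

1.9531 Hz


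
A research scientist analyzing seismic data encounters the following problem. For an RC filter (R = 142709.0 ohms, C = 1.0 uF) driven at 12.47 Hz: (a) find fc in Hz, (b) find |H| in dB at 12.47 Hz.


Step 1 — cutoff frequency:
fc = 1 / (2*pi*R*C)
C = 1.0 uF = 1e-06 F
fc = 1 / (2*pi*142709.0*1e-06)
   = 1.11524 Hz

Step 2 — magnitude at f = 12.47 Hz:
|H(f)| = 1 / sqrt(1 + (f/fc)^2)
f/fc = 12.47 / 1.11524 = 11.18145
|H| = 1 / sqrt(1 + 125.024824) = 0.0890783
|H|_dB = 20*log10(0.0890783) = -21.0 dB

fc = 1.11524 Hz; |H(12.47 Hz)| = -21.0 dB


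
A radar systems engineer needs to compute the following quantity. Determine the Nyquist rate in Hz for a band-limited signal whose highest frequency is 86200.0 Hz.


The Nyquist rate is twice the maximum frequency component.
fs_min = 2 * fmax
      = 2 * 86200.0
      = 172400.0 Hz

172400.0


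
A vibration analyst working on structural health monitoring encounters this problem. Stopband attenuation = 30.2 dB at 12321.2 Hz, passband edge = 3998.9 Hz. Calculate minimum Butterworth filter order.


Butterworth filter order formula:
n = log10(10^(A/10) - 1) / (2 * log10(f_stop/f_pass))
10^(30.2/10) - 1 = 1046.1285
f_stop/f_pass = 12321.2 / 3998.9 = 3.0811
n = 3.0893 -> ceil = 4

4


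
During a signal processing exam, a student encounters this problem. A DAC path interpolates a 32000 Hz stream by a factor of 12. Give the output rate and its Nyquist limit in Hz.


Step 1 — output sample rate after interpolation by L:
fs_out = L * fs_in = 12 * 32000 = 384000 Hz

Step 2 — Nyquist frequency of the output stream:
f_Nyq = fs_out / 2 = 384000 / 2 = 192000.0 Hz

fs_out = 384000 Hz; f_Nyquist = 192000.0 Hz


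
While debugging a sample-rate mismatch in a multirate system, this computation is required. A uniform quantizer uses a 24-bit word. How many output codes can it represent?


Number of quantization levels = 2^N
= 2^24
= 16777216

16777216


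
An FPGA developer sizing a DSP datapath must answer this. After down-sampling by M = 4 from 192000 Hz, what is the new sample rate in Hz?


Decimation reduces the sample rate:
fs_out = fs_in / M
       = 192000 / 4
       = 48000.0 Hz

48000.0 Hz


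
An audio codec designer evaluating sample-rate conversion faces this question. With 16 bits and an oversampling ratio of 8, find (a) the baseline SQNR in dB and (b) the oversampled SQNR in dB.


Step 1 — baseline SQNR at Nyquist:
SQNR_base = 6.02*N + 1.76
          = 6.02*16 + 1.76
          = 98.08 dB

Step 2 — oversampling processing gain:
G = 10*log10(OSR) = 10*log10(8) = 9.03 dB

Step 3 — total:
SQNR_total = 98.08 + 9.03 = 107.11 dB

Base SQNR = 98.08 dB; oversampled SQNR = 107.11 dB


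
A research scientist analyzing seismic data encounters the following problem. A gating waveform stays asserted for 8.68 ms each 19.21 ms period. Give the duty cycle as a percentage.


Duty cycle as a percentage:
DC = (t_on / T) * 100
   = (8.68 / 19.21) * 100
   = 0.451848 * 100
   = 45.18 %

45.18 %


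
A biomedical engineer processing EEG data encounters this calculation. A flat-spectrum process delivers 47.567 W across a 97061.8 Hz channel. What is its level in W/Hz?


Power spectral density:
PSD = P / BW
    = 47.567 / 97061.8
    = 0.00049007 W/Hz

0.00049007 W/Hz


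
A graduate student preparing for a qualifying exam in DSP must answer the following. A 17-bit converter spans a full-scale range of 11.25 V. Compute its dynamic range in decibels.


Dynamic range from full-scale to LSB:
V_min = V_max / 2^bits = 11.25 / 2^17
DR = 20 * log10(V_max / V_min)
   = 20 * log10(2^17)
   = 20 * 17 * log10(2)
   = 102.35 dB

102.35 dB


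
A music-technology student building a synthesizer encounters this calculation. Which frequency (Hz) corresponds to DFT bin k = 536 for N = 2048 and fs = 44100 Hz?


Frequency of DFT bin k:
f_k = k * fs / N
    = 536 * 44100 / 2048
    = 23637600 / 2048
    = 11541.797 Hz

11541.797 Hz


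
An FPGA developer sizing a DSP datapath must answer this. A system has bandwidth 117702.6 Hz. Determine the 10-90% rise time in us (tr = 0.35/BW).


Rise time from bandwidth relationship:
tr = 0.35 / BW
   = 0.35 / 117702.6
   = 2.973596165e-06 s
   = 2.9736 us

2.9736 us


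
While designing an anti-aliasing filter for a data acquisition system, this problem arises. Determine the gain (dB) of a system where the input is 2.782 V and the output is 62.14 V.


Voltage gain in dB:
G = 20 * log10(Vout / Vin)
  = 20 * log10(62.14 / 2.782)
  = 20 * log10(22.336449)
  = 20 * 1.349014
  = 26.98 dB

26.98 dB


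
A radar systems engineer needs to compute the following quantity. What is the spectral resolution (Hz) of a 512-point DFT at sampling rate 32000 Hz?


DFT frequency resolution:
df = fs / N
   = 32000 / 512
   = 62.5 Hz

62.5 Hz


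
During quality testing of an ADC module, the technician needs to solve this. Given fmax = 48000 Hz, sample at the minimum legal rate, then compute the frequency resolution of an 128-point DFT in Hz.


Step 1 — Nyquist sampling rate:
fs = 2 * fmax = 2 * 48000 = 96000 Hz

Step 2 — DFT bin spacing:
df = fs / N = 96000 / 128 = 750.0 Hz

750.0 Hz


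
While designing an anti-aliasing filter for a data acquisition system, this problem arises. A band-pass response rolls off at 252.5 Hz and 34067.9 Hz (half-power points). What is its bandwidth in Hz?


Bandwidth is the difference of -3dB frequencies:
BW = f_high - f_low
   = 34067.9 - 252.5
   = 33815.4 Hz

33815.4 Hz


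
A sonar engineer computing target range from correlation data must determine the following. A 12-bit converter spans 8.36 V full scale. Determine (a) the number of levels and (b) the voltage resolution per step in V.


Step 1 — number of quantization levels:
L = 2^N = 2^12 = 4096

Step 2 — LSB step size:
delta = Vfs / L
      = 8.36 / 4096
      = 0.00204102 V

Levels = 4096; step size = 0.00204102 V


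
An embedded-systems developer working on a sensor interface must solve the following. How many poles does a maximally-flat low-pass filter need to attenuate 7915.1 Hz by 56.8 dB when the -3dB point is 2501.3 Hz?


Butterworth filter order formula:
n = log10(10^(A/10) - 1) / (2 * log10(f_stop/f_pass))
10^(56.8/10) - 1 = 478629.0923
f_stop/f_pass = 7915.1 / 2501.3 = 3.1644
n = 5.6767 -> ceil = 6

6


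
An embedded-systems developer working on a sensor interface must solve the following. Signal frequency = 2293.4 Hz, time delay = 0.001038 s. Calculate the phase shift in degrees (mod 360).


Phase shift from frequency and time delay:
phi = 360 * f * t_delay
    = 360 * 2293.4 * 0.001038
    = 857.0 degrees
    mod 360 = 137.0 degrees

137.0 degrees


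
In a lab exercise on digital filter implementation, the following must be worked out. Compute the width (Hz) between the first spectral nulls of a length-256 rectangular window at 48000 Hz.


Main lobe width for a rectangular window:
Width = 2 * fs / N
      = 2 * 48000 / 256
      = 96000 / 256
      = 375.0 Hz

375.0 Hz


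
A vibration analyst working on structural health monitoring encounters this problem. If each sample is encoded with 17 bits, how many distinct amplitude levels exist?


Number of quantization levels = 2^N
= 2^17
= 131072

131072


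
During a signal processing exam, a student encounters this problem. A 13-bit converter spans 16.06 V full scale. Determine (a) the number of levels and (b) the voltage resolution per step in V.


Step 1 — number of quantization levels:
L = 2^N = 2^13 = 8192

Step 2 — LSB step size:
delta = Vfs / L
      = 16.06 / 8192
      = 0.00196045 V

Levels = 8192; step size = 0.00196045 V


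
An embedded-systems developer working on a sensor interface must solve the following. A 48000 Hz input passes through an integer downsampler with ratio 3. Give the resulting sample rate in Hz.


Decimation reduces the sample rate:
fs_out = fs_in / M
       = 48000 / 3
       = 16000.0 Hz

16000.0 Hz


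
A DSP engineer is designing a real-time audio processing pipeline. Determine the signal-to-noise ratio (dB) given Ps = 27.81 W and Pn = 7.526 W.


SNR in decibels:
SNR = 10 * log10(Ps / Pn)
    = 10 * log10(27.81 / 7.526)
    = 10 * log10(3.6952)
    = 10 * 0.5676
    = 5.68 dB

5.68 dB


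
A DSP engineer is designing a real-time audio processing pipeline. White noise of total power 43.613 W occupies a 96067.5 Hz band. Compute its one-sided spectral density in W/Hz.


Power spectral density:
PSD = P / BW
    = 43.613 / 96067.5
    = 0.00045398 W/Hz

0.00045398 W/Hz


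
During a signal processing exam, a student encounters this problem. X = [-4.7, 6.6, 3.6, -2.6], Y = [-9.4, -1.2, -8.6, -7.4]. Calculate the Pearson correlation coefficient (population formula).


Pearson correlation coefficient (population):
r = cov(X,Y) / (std(X) * std(Y))
Mean X = 0.725, Mean Y = -6.65
Cov(X,Y) = 10.95625
Std(X) = 4.562551, Std(Y) = 3.226066
r = 0.7444

0.7444


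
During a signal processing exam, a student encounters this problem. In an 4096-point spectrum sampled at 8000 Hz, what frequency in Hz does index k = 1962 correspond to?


Frequency of DFT bin k:
f_k = k * fs / N
    = 1962 * 8000 / 4096
    = 15696000 / 4096
    = 3832.031 Hz

3832.031 Hz


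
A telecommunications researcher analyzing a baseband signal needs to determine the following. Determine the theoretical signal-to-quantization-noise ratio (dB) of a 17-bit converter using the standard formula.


Theoretical SNR for a full-scale sinusoid:
SNR = 6.02 * N + 1.76
    = 6.02 * 17 + 1.76
    = 102.34 + 1.76
    = 104.1 dB

104.1 dB


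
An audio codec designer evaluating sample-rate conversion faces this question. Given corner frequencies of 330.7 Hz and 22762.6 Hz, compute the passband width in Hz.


Bandwidth is the difference of -3dB frequencies:
BW = f_high - f_low
   = 22762.6 - 330.7
   = 22431.9 Hz

22431.9 Hz


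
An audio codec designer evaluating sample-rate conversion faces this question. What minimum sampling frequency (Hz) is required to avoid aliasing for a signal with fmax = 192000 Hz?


The Nyquist rate is twice the maximum frequency component.
fs_min = 2 * fmax
      = 2 * 192000
      = 384000 Hz

384000


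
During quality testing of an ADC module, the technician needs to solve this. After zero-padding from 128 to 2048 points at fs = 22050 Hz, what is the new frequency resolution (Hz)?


Frequency resolution after zero-padding:
N_padded = 128 * 16 = 2048
df = fs / N_padded
   = 22050 / 2048
   = 10.7666 Hz

10.7666 Hz


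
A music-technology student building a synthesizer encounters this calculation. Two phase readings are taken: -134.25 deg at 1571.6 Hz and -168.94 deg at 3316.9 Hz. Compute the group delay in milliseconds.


Group delay from phase difference:
tau = -d(phi)/d(omega)
d(phi) = -34.69 deg = -0.605455 rad
d(omega) = 2*pi*(3316.9 - 1571.6) = 10966.0433 rad/s
tau = -(-0.605455) / 10966.0433
    = 0.0552 ms

0.0552 ms


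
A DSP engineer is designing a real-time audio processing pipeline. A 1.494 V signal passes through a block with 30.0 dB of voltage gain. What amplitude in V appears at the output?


Output voltage from dB gain:
V_out = V_in * 10^(gain_dB / 20)
      = 1.494 * 10^(30.0 / 20)
      = 1.494 * 31.622777
      = 47.2444 V

47.2444 V


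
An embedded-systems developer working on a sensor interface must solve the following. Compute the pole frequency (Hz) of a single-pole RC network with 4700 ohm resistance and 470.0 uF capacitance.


Cutoff frequency of a first-order RC filter:
fc = 1 / (2 * pi * R * C)
C = 470.0 uF = 0.00047 F
fc = 1 / (2 * pi * 4700 * 0.00047)
   = 1 / 13.87955634356
   = 0.072048 Hz

0.072048 Hz


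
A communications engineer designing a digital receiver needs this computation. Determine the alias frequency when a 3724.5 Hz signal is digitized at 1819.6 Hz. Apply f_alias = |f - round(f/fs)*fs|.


Compute the nearest integer multiple of fs to the signal:
n = round(3724.5 / 1819.6) = 2
f_alias = |3724.5 - 2 * 1819.6|
        = |3724.5 - 3639.2|
        = 85.3 Hz

85.3


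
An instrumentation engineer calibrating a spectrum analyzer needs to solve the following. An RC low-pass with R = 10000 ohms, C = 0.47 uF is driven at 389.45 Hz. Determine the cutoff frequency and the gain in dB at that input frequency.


Step 1 — cutoff frequency:
fc = 1 / (2*pi*R*C)
C = 0.47 uF = 4.7e-07 F
fc = 1 / (2*pi*10000*4.7e-07)
   = 33.8628 Hz

Step 2 — magnitude at f = 389.45 Hz:
|H(f)| = 1 / sqrt(1 + (f/fc)^2)
f/fc = 389.45 / 33.8628 = 11.500821
|H| = 1 / sqrt(1 + 132.268884) = 0.0866235
|H|_dB = 20*log10(0.0866235) = -21.25 dB

fc = 33.8628 Hz; |H(389.45 Hz)| = -21.25 dB


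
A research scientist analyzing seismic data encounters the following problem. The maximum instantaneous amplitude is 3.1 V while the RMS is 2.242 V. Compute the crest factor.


Crest factor is the ratio of peak to RMS:
CF = V_peak / V_rms
   = 3.1 / 2.242
   = 1.3827

1.3827


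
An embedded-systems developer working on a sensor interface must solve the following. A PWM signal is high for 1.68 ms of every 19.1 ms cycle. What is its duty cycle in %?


Duty cycle as a percentage:
DC = (t_on / T) * 100
   = (1.68 / 19.1) * 100
   = 0.087958 * 100
   = 8.8 %

8.8 %


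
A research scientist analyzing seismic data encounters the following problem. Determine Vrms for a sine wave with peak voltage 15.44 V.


RMS voltage for a sinusoidal waveform:
V_rms = V_peak / sqrt(2)
      = 15.44 / 1.414214
      = 10.918 V

10.918 V


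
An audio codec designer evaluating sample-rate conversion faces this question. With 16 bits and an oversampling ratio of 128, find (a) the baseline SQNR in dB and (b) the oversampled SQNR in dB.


Step 1 — baseline SQNR at Nyquist:
SQNR_base = 6.02*N + 1.76
          = 6.02*16 + 1.76
          = 98.08 dB

Step 2 — oversampling processing gain:
G = 10*log10(OSR) = 10*log10(128) = 21.07 dB

Step 3 — total:
SQNR_total = 98.08 + 21.07 = 119.15 dB

Base SQNR = 98.08 dB; oversampled SQNR = 119.15 dB


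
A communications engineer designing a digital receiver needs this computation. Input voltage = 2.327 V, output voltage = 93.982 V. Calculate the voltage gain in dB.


Voltage gain in dB:
G = 20 * log10(Vout / Vin)
  = 20 * log10(93.982 / 2.327)
  = 20 * log10(40.387624)
  = 20 * 1.606248
  = 32.12 dB

32.12 dB


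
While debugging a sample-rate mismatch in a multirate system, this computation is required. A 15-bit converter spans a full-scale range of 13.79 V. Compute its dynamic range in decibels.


Dynamic range from full-scale to LSB:
V_min = V_max / 2^bits = 13.79 / 2^15
DR = 20 * log10(V_max / V_min)
   = 20 * log10(2^15)
   = 20 * 15 * log10(2)
   = 90.31 dB

90.31 dB


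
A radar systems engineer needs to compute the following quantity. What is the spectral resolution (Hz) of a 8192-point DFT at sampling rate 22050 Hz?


DFT frequency resolution:
df = fs / N
   = 22050 / 8192
   = 2.6917 Hz

2.6917 Hz


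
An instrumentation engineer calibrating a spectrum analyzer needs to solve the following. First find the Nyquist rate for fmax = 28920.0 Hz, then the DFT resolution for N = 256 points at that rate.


Step 1 — Nyquist sampling rate:
fs = 2 * fmax = 2 * 28920.0 = 57840.0 Hz

Step 2 — DFT bin spacing:
df = fs / N = 57840.0 / 256 = 225.9375 Hz

225.9375 Hz


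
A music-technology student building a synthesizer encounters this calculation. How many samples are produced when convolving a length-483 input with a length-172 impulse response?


Linear convolution output length:
L = N + M - 1
  = 483 + 172 - 1
  = 654 samples

654


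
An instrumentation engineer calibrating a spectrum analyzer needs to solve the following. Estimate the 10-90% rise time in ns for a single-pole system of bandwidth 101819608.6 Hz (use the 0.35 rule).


Rise time from bandwidth relationship:
tr = 0.35 / BW
   = 0.35 / 101819608.6
   = 3.437451831e-09 s
   = 3.4375 ns

3.4375 ns


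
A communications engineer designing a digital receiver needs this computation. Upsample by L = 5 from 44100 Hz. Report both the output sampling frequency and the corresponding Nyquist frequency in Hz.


Step 1 — output sample rate after interpolation by L:
fs_out = L * fs_in = 5 * 44100 = 220500 Hz

Step 2 — Nyquist frequency of the output stream:
f_Nyq = fs_out / 2 = 220500 / 2 = 110250.0 Hz

fs_out = 220500 Hz; f_Nyquist = 110250.0 Hz


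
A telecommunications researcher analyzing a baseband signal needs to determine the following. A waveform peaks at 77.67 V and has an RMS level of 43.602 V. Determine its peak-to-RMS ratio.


Crest factor is the ratio of peak to RMS:
CF = V_peak / V_rms
   = 77.67 / 43.602
   = 1.7813

1.7813


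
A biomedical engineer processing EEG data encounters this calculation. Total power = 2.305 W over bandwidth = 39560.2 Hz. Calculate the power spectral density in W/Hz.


Power spectral density:
PSD = P / BW
    = 2.305 / 39560.2
    = 5.827e-05 W/Hz

5.827e-05 W/Hz


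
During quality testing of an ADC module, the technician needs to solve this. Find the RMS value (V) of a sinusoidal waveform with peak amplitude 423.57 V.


RMS voltage for a sinusoidal waveform:
V_rms = V_peak / sqrt(2)
      = 423.57 / 1.414214
      = 299.509 V

299.509 V


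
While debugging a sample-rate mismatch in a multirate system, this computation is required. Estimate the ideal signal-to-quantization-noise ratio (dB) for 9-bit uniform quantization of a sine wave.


Theoretical SNR for a full-scale sinusoid:
SNR = 6.02 * N + 1.76
    = 6.02 * 9 + 1.76
    = 54.18 + 1.76
    = 55.94 dB

55.94 dB


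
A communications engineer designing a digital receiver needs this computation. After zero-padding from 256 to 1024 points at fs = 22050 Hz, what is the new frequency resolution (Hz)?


Frequency resolution after zero-padding:
N_padded = 256 * 4 = 1024
df = fs / N_padded
   = 22050 / 1024
   = 21.5332 Hz

21.5332 Hz


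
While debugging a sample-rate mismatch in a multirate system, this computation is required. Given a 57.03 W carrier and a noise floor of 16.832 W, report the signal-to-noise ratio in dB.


SNR in decibels:
SNR = 10 * log10(Ps / Pn)
    = 10 * log10(57.03 / 16.832)
    = 10 * log10(3.3882)
    = 10 * 0.53
    = 5.3 dB

5.3 dB


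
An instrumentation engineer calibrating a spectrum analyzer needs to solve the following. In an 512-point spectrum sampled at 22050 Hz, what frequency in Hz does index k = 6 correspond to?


Frequency of DFT bin k:
f_k = k * fs / N
    = 6 * 22050 / 512
    = 132300 / 512
    = 258.398 Hz

258.398 Hz


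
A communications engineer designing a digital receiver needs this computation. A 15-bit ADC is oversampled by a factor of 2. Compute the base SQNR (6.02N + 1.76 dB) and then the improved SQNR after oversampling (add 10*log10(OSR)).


Step 1 — baseline SQNR at Nyquist:
SQNR_base = 6.02*N + 1.76
          = 6.02*15 + 1.76
          = 92.06 dB

Step 2 — oversampling processing gain:
G = 10*log10(OSR) = 10*log10(2) = 3.01 dB

Step 3 — total:
SQNR_total = 92.06 + 3.01 = 95.07 dB

Base SQNR = 92.06 dB; oversampled SQNR = 95.07 dB


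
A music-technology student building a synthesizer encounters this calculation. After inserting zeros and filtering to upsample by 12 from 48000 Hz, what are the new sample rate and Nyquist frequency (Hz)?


Step 1 — output sample rate after interpolation by L:
fs_out = L * fs_in = 12 * 48000 = 576000 Hz

Step 2 — Nyquist frequency of the output stream:
f_Nyq = fs_out / 2 = 576000 / 2 = 288000.0 Hz

fs_out = 576000 Hz; f_Nyquist = 288000.0 Hz


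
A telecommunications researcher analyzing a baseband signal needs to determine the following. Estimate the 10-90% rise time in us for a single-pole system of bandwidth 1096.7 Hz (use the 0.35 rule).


Rise time from bandwidth relationship:
tr = 0.35 / BW
   = 0.35 / 1096.7
   = 0.0003191392359 s
   = 319.1392 us

319.1392 us


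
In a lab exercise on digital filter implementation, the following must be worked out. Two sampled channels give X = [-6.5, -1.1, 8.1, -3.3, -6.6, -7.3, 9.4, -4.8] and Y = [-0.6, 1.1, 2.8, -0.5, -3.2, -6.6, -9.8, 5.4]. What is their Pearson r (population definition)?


Pearson correlation coefficient (population):
r = cov(X,Y) / (std(X) * std(Y))
Mean X = -1.5125, Mean Y = -1.425
Cov(X,Y) = -4.870313
Std(X) = 6.224034, Std(Y) = 4.6424
r = -0.1686

-0.1686


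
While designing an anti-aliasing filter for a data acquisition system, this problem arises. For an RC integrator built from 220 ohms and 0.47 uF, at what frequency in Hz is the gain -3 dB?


Cutoff frequency of a first-order RC filter:
fc = 1 / (2 * pi * R * C)
C = 0.47 uF = 4.7e-07 F
fc = 1 / (2 * pi * 220 * 4.7e-07)
   = 1 / 0.00064968136076237
   = 1539.216084 Hz

1539.216084 Hz


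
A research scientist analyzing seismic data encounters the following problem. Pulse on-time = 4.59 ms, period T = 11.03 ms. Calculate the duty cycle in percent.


Duty cycle as a percentage:
DC = (t_on / T) * 100
   = (4.59 / 11.03) * 100
   = 0.416138 * 100
   = 41.61 %

41.61 %


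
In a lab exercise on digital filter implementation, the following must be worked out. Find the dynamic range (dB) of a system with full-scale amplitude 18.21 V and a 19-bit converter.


Dynamic range from full-scale to LSB:
V_min = V_max / 2^bits = 18.21 / 2^19
DR = 20 * log10(V_max / V_min)
   = 20 * log10(2^19)
   = 20 * 19 * log10(2)
   = 114.39 dB

114.39 dB


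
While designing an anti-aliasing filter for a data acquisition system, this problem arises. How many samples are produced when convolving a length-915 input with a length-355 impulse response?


Linear convolution output length:
L = N + M - 1
  = 915 + 355 - 1
  = 1269 samples

1269


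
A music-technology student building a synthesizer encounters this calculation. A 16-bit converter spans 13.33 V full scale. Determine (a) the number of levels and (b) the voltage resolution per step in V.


Step 1 — number of quantization levels:
L = 2^N = 2^16 = 65536

Step 2 — LSB step size:
delta = Vfs / L
      = 13.33 / 65536
      = 0.0002034 V

Levels = 65536; step size = 0.0002034 V


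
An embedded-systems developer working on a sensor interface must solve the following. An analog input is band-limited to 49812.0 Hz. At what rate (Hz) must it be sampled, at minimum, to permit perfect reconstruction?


The Nyquist rate is twice the maximum frequency component.
fs_min = 2 * fmax
      = 2 * 49812.0
      = 99624.0 Hz

99624.0


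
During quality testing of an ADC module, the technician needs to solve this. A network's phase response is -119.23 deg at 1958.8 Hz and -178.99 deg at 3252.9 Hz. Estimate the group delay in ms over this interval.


Group delay from phase difference:
tau = -d(phi)/d(omega)
d(phi) = -59.76 deg = -1.043009 rad
d(omega) = 2*pi*(3252.9 - 1958.8) = 8131.0701 rad/s
tau = -(-1.043009) / 8131.0701
    = 0.1283 ms

0.1283 ms


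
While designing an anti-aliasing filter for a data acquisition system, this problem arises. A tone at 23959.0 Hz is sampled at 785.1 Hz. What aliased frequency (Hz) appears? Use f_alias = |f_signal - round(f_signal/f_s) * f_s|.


Compute the nearest integer multiple of fs to the signal:
n = round(23959.0 / 785.1) = 31
f_alias = |23959.0 - 31 * 785.1|
        = |23959.0 - 24338.1|
        = 379.1 Hz

379.1


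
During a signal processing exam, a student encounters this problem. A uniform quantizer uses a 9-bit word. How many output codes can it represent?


Number of quantization levels = 2^N
= 2^9
= 512

512


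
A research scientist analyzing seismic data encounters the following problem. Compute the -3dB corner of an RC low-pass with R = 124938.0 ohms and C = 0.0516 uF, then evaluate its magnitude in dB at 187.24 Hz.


Step 1 — cutoff frequency:
fc = 1 / (2*pi*R*C)
C = 0.0516 uF = 5.16e-08 F
fc = 1 / (2*pi*124938.0*5.16e-08)
   = 24.6874 Hz

Step 2 — magnitude at f = 187.24 Hz:
|H(f)| = 1 / sqrt(1 + (f/fc)^2)
f/fc = 187.24 / 24.6874 = 7.584436
|H| = 1 / sqrt(1 + 57.523669) = 0.1307176
|H|_dB = 20*log10(0.1307176) = -17.67 dB

fc = 24.6874 Hz; |H(187.24 Hz)| = -17.67 dB


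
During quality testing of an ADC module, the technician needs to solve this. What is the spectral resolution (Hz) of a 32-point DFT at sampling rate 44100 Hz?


DFT frequency resolution:
df = fs / N
   = 44100 / 32
   = 1378.125 Hz

1378.125 Hz


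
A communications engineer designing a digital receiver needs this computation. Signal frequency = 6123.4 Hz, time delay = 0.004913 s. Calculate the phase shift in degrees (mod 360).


Phase shift from frequency and time delay:
phi = 360 * f * t_delay
    = 360 * 6123.4 * 0.004913
    = 10830.34 degrees
    mod 360 = 30.34 degrees

30.34 degrees


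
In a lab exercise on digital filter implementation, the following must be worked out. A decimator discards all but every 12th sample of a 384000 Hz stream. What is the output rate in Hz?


Decimation reduces the sample rate:
fs_out = fs_in / M
       = 384000 / 12
       = 32000.0 Hz

32000.0 Hz


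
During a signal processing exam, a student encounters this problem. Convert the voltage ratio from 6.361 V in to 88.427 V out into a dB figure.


Voltage gain in dB:
G = 20 * log10(Vout / Vin)
  = 20 * log10(88.427 / 6.361)
  = 20 * log10(13.901431)
  = 20 * 1.143059
  = 22.86 dB

22.86 dB


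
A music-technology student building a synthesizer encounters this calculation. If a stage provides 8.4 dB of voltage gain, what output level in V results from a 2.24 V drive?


Output voltage from dB gain:
V_out = V_in * 10^(gain_dB / 20)
      = 2.24 * 10^(8.4 / 20)
      = 2.24 * 2.630268
      = 5.8918 V

5.8918 V


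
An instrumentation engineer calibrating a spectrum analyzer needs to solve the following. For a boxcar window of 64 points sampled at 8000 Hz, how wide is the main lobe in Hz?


Main lobe width for a rectangular window:
Width = 2 * fs / N
      = 2 * 8000 / 64
      = 16000 / 64
      = 250.0 Hz

250.0 Hz


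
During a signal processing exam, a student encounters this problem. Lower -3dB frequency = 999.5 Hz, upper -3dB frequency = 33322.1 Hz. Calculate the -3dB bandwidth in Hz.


Bandwidth is the difference of -3dB frequencies:
BW = f_high - f_low
   = 33322.1 - 999.5
   = 32322.6 Hz

32322.6 Hz


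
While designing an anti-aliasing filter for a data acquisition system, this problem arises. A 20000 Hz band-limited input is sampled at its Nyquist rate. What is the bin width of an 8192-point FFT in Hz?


Step 1 — Nyquist sampling rate:
fs = 2 * fmax = 2 * 20000 = 40000 Hz

Step 2 — DFT bin spacing:
df = fs / N = 40000 / 8192 = 4.8828 Hz

4.8828 Hz
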